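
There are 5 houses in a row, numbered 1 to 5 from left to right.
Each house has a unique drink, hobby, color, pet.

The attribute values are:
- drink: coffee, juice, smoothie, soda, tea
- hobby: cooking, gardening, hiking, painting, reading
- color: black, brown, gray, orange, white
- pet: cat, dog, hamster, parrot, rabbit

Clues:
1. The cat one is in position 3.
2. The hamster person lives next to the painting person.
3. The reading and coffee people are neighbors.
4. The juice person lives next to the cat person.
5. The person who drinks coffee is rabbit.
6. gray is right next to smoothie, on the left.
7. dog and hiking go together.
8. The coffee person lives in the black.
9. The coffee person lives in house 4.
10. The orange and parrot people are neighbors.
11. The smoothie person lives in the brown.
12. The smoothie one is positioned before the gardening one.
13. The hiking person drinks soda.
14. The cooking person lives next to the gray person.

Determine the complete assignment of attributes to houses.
Solution:

House | Drink | Hobby | Color | Pet
-----------------------------------
  1   | tea | cooking | orange | hamster
  2   | juice | painting | gray | parrot
  3   | smoothie | reading | brown | cat
  4   | coffee | gardening | black | rabbit
  5   | soda | hiking | white | dog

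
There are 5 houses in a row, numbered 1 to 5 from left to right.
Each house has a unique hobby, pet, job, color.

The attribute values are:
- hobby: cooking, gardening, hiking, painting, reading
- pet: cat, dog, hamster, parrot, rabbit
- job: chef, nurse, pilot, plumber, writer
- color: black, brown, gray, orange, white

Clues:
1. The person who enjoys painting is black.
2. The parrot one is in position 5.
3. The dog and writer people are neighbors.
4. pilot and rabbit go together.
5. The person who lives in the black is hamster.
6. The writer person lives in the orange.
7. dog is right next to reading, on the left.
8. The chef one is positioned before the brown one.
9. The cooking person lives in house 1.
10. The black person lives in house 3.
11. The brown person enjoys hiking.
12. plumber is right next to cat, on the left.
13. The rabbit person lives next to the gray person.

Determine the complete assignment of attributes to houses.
Solution:

House | Hobby | Pet | Job | Color
---------------------------------
  1   | cooking | dog | plumber | white
  2   | reading | cat | writer | orange
  3   | painting | hamster | chef | black
  4   | hiking | rabbit | pilot | brown
  5   | gardening | parrot | nurse | gray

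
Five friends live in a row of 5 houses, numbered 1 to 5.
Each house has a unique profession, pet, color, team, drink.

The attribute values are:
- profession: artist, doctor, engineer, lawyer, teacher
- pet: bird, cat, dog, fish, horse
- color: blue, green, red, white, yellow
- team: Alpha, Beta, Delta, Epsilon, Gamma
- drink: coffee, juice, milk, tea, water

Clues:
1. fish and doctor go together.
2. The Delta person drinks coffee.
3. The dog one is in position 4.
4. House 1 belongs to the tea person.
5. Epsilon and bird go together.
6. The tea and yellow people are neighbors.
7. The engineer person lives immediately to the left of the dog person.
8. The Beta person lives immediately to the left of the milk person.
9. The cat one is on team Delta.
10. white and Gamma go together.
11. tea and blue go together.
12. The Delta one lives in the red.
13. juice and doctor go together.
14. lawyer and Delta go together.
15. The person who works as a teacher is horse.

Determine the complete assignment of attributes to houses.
Solution:

House | Profession | Pet | Color | Team | Drink
-----------------------------------------------
  1   | teacher | horse | blue | Alpha | tea
  2   | doctor | fish | yellow | Beta | juice
  3   | engineer | bird | green | Epsilon | milk
  4   | artist | dog | white | Gamma | water
  5   | lawyer | cat | red | Delta | coffee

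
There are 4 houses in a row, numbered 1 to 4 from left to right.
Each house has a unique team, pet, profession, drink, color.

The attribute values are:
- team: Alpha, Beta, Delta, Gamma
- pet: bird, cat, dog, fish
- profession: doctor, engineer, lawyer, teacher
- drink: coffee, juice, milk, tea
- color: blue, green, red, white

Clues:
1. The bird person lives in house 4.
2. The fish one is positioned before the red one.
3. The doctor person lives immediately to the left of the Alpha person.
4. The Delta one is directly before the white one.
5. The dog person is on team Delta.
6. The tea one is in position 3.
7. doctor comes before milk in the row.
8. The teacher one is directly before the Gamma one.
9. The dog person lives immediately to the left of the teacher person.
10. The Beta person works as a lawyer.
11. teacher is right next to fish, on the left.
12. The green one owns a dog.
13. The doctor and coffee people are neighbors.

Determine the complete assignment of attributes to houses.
Solution:

House | Team | Pet | Profession | Drink | Color
-----------------------------------------------
  1   | Delta | dog | doctor | juice | green
  2   | Alpha | cat | teacher | coffee | white
  3   | Gamma | fish | engineer | tea | blue
  4   | Beta | bird | lawyer | milk | red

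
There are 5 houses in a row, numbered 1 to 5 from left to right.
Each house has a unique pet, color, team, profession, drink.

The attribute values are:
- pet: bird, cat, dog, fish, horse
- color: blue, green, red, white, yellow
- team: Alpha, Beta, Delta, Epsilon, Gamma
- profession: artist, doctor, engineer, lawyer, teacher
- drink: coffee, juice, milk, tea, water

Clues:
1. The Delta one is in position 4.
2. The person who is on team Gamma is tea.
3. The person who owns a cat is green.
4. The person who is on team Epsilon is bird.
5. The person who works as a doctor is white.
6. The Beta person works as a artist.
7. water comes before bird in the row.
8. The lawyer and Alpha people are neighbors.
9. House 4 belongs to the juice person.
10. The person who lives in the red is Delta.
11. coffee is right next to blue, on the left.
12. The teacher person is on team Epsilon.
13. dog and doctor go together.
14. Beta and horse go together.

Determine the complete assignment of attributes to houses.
Solution:

House | Pet | Color | Team | Profession | Drink
-----------------------------------------------
  1   | cat | green | Gamma | lawyer | tea
  2   | dog | white | Alpha | doctor | coffee
  3   | horse | blue | Beta | artist | water
  4   | fish | red | Delta | engineer | juice
  5   | bird | yellow | Epsilon | teacher | milk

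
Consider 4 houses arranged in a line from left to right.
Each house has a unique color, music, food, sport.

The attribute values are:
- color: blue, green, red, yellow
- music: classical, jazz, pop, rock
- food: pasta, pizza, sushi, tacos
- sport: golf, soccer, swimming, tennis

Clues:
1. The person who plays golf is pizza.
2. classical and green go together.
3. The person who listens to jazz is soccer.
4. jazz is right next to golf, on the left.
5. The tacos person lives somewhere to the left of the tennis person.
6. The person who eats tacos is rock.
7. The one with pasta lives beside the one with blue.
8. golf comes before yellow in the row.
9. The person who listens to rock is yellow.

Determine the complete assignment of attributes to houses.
Solution:

House | Color | Music | Food | Sport
------------------------------------
  1   | red | jazz | pasta | soccer
  2   | blue | pop | pizza | golf
  3   | yellow | rock | tacos | swimming
  4   | green | classical | sushi | tennis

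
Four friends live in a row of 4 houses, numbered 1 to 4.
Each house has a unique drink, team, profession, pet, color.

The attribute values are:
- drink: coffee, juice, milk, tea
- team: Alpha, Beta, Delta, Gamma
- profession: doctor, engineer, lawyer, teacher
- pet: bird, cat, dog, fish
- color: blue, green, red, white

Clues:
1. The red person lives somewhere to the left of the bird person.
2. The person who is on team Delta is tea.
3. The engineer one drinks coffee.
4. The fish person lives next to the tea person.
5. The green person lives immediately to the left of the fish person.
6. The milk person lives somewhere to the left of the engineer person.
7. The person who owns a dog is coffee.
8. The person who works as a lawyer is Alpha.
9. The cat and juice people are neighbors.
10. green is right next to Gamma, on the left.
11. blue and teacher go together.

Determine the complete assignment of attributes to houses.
Solution:

House | Drink | Team | Profession | Pet | Color
-----------------------------------------------
  1   | milk | Alpha | lawyer | cat | green
  2   | juice | Gamma | doctor | fish | red
  3   | tea | Delta | teacher | bird | blue
  4   | coffee | Beta | engineer | dog | white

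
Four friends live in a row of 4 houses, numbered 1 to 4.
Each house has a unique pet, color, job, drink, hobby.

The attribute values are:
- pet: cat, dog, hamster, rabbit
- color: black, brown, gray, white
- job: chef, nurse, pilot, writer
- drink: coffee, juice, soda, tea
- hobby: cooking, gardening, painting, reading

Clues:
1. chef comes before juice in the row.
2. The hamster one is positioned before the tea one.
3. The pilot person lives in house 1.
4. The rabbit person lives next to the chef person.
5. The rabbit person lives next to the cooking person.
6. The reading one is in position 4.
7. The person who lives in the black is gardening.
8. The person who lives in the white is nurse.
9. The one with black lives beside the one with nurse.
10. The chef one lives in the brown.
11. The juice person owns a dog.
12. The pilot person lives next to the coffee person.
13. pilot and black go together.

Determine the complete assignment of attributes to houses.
Solution:

House | Pet | Color | Job | Drink | Hobby
-----------------------------------------
  1   | hamster | black | pilot | soda | gardening
  2   | rabbit | white | nurse | coffee | painting
  3   | cat | brown | chef | tea | cooking
  4   | dog | gray | writer | juice | reading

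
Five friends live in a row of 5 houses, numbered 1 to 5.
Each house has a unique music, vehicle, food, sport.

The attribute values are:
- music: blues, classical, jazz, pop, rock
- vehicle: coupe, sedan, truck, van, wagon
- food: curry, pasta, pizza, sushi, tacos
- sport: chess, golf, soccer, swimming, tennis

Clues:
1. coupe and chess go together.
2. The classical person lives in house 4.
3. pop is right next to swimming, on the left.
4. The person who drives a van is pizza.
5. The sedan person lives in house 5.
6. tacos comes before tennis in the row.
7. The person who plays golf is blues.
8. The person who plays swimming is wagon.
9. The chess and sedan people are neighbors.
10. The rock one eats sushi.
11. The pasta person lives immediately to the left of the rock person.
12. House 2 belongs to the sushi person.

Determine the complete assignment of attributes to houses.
Solution:

House | Music | Vehicle | Food | Sport
--------------------------------------
  1   | pop | truck | pasta | soccer
  2   | rock | wagon | sushi | swimming
  3   | blues | van | pizza | golf
  4   | classical | coupe | tacos | chess
  5   | jazz | sedan | curry | tennis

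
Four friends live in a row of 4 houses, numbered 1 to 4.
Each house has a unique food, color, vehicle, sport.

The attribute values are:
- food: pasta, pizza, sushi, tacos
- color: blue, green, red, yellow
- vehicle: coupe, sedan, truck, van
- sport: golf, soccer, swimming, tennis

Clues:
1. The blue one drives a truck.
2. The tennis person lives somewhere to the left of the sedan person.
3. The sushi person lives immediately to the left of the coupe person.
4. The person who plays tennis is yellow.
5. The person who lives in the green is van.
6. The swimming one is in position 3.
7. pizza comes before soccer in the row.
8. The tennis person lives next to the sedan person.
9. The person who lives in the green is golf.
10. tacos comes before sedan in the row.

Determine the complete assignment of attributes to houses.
Solution:

House | Food | Color | Vehicle | Sport
--------------------------------------
  1   | sushi | green | van | golf
  2   | tacos | yellow | coupe | tennis
  3   | pizza | red | sedan | swimming
  4   | pasta | blue | truck | soccer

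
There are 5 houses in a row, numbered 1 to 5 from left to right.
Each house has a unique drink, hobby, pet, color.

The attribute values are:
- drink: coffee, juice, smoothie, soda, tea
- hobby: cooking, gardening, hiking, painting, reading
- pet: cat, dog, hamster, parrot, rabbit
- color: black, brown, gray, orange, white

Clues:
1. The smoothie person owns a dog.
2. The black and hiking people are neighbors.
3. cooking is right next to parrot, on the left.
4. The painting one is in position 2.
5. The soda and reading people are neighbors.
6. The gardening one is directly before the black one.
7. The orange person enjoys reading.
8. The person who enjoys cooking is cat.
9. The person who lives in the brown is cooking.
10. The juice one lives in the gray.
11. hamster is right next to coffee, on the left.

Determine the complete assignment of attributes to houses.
Solution:

House | Drink | Hobby | Pet | Color
-----------------------------------
  1   | juice | gardening | hamster | gray
  2   | coffee | painting | rabbit | black
  3   | smoothie | hiking | dog | white
  4   | soda | cooking | cat | brown
  5   | tea | reading | parrot | orange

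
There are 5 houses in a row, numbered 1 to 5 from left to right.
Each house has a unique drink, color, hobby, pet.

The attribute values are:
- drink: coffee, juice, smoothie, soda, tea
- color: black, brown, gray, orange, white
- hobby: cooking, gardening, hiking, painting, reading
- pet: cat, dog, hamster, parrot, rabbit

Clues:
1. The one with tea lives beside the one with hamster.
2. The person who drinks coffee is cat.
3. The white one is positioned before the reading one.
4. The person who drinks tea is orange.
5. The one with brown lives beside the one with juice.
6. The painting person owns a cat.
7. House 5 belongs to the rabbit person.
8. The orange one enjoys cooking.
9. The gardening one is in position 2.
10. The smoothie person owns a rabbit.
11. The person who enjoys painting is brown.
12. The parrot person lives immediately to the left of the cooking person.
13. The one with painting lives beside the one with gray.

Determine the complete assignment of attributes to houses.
Solution:

House | Drink | Color | Hobby | Pet
-----------------------------------
  1   | coffee | brown | painting | cat
  2   | juice | gray | gardening | parrot
  3   | tea | orange | cooking | dog
  4   | soda | white | hiking | hamster
  5   | smoothie | black | reading | rabbit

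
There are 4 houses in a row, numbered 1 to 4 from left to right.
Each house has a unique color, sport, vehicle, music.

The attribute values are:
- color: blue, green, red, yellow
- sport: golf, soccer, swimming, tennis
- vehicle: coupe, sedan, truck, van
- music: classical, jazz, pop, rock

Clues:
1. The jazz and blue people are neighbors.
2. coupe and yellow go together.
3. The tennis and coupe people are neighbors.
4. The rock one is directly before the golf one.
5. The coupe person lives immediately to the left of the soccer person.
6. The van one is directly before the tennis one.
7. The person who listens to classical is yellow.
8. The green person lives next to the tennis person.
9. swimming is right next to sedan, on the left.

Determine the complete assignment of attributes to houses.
Solution:

House | Color | Sport | Vehicle | Music
---------------------------------------
  1   | green | swimming | van | jazz
  2   | blue | tennis | sedan | rock
  3   | yellow | golf | coupe | classical
  4   | red | soccer | truck | pop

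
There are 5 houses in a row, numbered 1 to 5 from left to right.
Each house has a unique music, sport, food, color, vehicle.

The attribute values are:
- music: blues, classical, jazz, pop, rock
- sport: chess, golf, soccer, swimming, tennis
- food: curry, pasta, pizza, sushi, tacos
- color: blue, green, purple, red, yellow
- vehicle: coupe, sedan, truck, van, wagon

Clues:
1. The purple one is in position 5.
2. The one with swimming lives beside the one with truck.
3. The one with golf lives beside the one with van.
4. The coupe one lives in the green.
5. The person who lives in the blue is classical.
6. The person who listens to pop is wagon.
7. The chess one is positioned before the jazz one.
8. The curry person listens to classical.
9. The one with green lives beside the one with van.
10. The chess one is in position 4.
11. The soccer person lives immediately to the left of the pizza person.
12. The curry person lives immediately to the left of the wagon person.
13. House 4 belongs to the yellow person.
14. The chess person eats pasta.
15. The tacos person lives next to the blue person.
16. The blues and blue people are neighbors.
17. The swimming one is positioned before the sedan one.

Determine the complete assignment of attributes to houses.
Solution:

House | Music | Sport | Food | Color | Vehicle
----------------------------------------------
  1   | blues | golf | tacos | green | coupe
  2   | classical | soccer | curry | blue | van
  3   | pop | swimming | pizza | red | wagon
  4   | rock | chess | pasta | yellow | truck
  5   | jazz | tennis | sushi | purple | sedan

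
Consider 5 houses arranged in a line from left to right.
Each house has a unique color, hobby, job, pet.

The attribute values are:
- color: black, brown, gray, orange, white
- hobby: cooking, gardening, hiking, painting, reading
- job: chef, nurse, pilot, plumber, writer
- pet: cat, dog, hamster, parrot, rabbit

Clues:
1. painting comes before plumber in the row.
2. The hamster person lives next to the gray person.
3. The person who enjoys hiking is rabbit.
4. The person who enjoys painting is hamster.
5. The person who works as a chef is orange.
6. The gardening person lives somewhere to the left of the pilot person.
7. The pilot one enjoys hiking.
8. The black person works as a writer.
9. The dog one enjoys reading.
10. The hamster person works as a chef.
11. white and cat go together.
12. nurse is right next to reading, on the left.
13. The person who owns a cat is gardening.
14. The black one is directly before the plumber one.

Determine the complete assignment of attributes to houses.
Solution:

House | Color | Hobby | Job | Pet
---------------------------------
  1   | orange | painting | chef | hamster
  2   | gray | cooking | nurse | parrot
  3   | black | reading | writer | dog
  4   | white | gardening | plumber | cat
  5   | brown | hiking | pilot | rabbit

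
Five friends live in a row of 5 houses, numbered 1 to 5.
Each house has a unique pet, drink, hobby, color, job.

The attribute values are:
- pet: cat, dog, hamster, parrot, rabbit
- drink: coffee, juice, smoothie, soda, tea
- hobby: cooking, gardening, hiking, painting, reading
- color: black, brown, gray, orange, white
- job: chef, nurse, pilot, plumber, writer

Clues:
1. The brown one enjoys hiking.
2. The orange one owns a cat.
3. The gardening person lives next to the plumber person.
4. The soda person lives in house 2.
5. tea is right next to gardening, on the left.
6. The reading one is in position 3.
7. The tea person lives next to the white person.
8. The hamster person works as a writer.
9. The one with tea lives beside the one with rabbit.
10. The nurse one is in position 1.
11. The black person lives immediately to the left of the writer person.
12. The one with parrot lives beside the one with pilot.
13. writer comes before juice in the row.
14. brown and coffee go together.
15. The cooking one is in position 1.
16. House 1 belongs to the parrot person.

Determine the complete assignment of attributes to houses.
Solution:

House | Pet | Drink | Hobby | Color | Job
-----------------------------------------
  1   | parrot | tea | cooking | gray | nurse
  2   | rabbit | soda | gardening | white | pilot
  3   | dog | smoothie | reading | black | plumber
  4   | hamster | coffee | hiking | brown | writer
  5   | cat | juice | painting | orange | chef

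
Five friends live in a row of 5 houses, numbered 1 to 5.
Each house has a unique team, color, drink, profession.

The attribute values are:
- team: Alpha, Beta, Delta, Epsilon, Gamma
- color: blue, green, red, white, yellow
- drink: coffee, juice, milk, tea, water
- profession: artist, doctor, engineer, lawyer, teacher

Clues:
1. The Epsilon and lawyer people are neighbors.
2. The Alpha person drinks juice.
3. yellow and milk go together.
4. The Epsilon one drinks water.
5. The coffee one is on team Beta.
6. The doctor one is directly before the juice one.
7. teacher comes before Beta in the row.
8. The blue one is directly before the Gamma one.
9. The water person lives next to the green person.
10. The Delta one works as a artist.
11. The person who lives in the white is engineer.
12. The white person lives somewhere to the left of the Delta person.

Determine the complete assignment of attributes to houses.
Solution:

House | Team | Color | Drink | Profession
-----------------------------------------
  1   | Epsilon | blue | water | teacher
  2   | Gamma | green | tea | lawyer
  3   | Beta | red | coffee | doctor
  4   | Alpha | white | juice | engineer
  5   | Delta | yellow | milk | artist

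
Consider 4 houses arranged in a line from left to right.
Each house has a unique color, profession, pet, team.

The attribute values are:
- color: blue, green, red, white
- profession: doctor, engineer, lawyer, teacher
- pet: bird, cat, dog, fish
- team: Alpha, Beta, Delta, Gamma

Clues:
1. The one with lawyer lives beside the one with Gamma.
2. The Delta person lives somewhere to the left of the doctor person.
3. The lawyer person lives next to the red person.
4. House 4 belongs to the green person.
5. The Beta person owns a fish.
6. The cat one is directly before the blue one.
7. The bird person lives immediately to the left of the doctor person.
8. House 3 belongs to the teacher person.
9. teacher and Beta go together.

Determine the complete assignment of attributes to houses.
Solution:

House | Color | Profession | Pet | Team
---------------------------------------
  1   | white | lawyer | bird | Delta
  2   | red | doctor | cat | Gamma
  3   | blue | teacher | fish | Beta
  4   | green | engineer | dog | Alpha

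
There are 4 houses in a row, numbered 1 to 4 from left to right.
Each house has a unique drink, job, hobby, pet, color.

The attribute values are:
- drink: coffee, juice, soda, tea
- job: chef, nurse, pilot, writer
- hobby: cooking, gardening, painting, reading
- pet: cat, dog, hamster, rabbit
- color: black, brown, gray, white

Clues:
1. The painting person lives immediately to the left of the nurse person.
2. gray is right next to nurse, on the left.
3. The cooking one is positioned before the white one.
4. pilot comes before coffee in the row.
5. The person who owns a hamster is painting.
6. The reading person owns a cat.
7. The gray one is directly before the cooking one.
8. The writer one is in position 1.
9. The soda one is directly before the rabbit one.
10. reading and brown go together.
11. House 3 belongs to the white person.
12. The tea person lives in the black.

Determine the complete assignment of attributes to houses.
Solution:

House | Drink | Job | Hobby | Pet | Color
-----------------------------------------
  1   | soda | writer | painting | hamster | gray
  2   | tea | nurse | cooking | rabbit | black
  3   | juice | pilot | gardening | dog | white
  4   | coffee | chef | reading | cat | brown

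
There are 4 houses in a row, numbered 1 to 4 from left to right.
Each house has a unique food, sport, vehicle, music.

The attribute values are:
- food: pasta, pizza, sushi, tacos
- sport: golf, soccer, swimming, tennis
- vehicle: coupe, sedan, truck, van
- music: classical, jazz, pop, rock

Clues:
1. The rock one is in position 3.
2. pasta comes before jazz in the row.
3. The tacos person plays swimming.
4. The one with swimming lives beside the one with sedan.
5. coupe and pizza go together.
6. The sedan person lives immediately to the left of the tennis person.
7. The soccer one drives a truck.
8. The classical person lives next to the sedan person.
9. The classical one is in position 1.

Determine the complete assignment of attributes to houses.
Solution:

House | Food | Sport | Vehicle | Music
--------------------------------------
  1   | tacos | swimming | van | classical
  2   | pasta | golf | sedan | pop
  3   | pizza | tennis | coupe | rock
  4   | sushi | soccer | truck | jazz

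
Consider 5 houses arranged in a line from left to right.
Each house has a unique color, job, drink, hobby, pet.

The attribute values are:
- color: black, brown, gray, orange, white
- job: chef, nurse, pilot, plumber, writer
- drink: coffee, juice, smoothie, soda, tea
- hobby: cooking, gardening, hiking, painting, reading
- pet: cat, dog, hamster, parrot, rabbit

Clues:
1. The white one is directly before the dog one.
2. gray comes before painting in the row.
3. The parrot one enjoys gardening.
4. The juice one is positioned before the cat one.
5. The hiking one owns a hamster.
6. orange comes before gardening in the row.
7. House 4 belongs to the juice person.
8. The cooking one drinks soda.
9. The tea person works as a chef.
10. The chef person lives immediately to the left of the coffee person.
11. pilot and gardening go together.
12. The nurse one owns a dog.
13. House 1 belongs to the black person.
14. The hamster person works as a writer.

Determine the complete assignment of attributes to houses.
Solution:

House | Color | Job | Drink | Hobby | Pet
-----------------------------------------
  1   | black | chef | tea | reading | rabbit
  2   | white | writer | coffee | hiking | hamster
  3   | orange | nurse | soda | cooking | dog
  4   | gray | pilot | juice | gardening | parrot
  5   | brown | plumber | smoothie | painting | cat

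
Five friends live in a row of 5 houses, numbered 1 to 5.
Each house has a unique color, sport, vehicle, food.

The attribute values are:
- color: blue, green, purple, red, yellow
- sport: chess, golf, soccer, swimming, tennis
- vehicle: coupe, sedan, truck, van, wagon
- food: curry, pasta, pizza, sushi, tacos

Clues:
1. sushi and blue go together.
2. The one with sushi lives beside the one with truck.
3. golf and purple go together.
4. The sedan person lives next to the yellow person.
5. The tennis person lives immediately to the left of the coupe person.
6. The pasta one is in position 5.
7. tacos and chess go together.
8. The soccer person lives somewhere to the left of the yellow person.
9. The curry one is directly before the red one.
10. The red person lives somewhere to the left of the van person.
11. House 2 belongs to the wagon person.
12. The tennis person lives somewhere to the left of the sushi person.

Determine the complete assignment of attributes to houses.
Solution:

House | Color | Sport | Vehicle | Food
--------------------------------------
  1   | green | soccer | sedan | pizza
  2   | yellow | tennis | wagon | curry
  3   | red | chess | coupe | tacos
  4   | blue | swimming | van | sushi
  5   | purple | golf | truck | pasta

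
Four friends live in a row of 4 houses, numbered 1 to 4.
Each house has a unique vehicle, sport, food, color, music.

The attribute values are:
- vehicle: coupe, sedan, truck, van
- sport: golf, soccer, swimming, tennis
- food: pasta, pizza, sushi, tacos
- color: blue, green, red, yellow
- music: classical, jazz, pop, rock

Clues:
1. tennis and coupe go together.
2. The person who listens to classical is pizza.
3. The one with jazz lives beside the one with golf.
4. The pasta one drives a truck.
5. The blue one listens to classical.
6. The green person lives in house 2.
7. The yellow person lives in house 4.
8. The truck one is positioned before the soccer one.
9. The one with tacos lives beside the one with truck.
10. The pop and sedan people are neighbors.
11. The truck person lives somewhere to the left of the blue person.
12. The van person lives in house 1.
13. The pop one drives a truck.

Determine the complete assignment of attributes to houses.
Solution:

House | Vehicle | Sport | Food | Color | Music
----------------------------------------------
  1   | van | swimming | tacos | red | jazz
  2   | truck | golf | pasta | green | pop
  3   | sedan | soccer | pizza | blue | classical
  4   | coupe | tennis | sushi | yellow | rock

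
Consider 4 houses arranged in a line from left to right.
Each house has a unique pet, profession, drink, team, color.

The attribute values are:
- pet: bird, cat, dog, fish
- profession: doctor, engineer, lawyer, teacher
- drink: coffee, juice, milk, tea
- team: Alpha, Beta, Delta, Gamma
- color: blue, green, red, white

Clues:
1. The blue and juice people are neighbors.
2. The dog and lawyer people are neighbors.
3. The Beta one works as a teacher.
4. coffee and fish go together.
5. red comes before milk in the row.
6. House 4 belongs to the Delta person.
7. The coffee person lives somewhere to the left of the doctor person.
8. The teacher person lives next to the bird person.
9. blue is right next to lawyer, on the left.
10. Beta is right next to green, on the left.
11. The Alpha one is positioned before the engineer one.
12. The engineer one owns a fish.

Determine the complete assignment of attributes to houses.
Solution:

House | Pet | Profession | Drink | Team | Color
-----------------------------------------------
  1   | dog | teacher | tea | Beta | blue
  2   | bird | lawyer | juice | Alpha | green
  3   | fish | engineer | coffee | Gamma | red
  4   | cat | doctor | milk | Delta | white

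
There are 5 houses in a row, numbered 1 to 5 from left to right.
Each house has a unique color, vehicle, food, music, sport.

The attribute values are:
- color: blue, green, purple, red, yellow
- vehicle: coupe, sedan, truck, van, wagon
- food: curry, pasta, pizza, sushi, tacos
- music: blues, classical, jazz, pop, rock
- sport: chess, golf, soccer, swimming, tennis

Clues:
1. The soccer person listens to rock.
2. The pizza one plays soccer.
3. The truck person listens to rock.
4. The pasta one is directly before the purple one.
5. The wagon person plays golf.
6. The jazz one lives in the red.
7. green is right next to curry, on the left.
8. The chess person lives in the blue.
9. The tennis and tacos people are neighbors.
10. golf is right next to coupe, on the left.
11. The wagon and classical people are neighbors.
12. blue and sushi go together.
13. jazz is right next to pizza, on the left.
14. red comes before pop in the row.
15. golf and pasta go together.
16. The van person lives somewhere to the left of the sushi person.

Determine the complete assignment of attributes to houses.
Solution:

House | Color | Vehicle | Food | Music | Sport
----------------------------------------------
  1   | green | wagon | pasta | blues | golf
  2   | purple | coupe | curry | classical | tennis
  3   | red | van | tacos | jazz | swimming
  4   | yellow | truck | pizza | rock | soccer
  5   | blue | sedan | sushi | pop | chess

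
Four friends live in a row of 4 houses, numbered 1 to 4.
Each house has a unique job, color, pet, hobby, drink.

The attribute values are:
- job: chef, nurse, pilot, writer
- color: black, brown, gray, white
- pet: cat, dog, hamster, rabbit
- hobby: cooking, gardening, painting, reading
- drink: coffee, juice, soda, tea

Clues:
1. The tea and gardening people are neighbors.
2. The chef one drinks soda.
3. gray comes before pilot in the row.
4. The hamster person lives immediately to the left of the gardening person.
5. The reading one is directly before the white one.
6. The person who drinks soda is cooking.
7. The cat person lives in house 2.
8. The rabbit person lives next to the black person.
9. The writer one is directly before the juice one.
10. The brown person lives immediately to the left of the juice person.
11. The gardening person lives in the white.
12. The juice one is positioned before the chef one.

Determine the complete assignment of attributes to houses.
Solution:

House | Job | Color | Pet | Hobby | Drink
-----------------------------------------
  1   | writer | brown | hamster | reading | tea
  2   | nurse | white | cat | gardening | juice
  3   | chef | gray | rabbit | cooking | soda
  4   | pilot | black | dog | painting | coffee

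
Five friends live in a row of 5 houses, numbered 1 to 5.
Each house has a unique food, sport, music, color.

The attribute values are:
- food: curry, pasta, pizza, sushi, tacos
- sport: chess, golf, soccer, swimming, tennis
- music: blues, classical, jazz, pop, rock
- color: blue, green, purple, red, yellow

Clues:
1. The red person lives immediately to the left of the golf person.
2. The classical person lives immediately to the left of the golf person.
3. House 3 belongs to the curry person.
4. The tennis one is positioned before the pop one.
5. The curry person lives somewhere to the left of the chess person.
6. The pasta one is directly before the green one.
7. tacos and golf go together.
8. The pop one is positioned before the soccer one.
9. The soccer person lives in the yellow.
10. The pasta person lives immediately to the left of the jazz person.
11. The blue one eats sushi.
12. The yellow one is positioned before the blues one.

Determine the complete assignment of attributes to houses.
Solution:

House | Food | Sport | Music | Color
------------------------------------
  1   | pasta | tennis | classical | red
  2   | tacos | golf | jazz | green
  3   | curry | swimming | pop | purple
  4   | pizza | soccer | rock | yellow
  5   | sushi | chess | blues | blue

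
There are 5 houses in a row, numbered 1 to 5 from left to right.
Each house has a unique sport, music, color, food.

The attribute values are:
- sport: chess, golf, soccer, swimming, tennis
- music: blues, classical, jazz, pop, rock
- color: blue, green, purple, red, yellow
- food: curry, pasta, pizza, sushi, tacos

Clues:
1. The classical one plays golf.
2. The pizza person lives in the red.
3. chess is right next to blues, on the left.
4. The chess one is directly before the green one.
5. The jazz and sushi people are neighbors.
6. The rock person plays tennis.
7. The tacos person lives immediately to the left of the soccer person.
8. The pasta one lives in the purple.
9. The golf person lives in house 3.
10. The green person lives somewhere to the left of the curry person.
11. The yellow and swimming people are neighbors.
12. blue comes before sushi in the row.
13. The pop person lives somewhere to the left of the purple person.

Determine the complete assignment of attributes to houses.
Solution:

House | Sport | Music | Color | Food
------------------------------------
  1   | chess | jazz | blue | tacos
  2   | soccer | blues | green | sushi
  3   | golf | classical | yellow | curry
  4   | swimming | pop | red | pizza
  5   | tennis | rock | purple | pasta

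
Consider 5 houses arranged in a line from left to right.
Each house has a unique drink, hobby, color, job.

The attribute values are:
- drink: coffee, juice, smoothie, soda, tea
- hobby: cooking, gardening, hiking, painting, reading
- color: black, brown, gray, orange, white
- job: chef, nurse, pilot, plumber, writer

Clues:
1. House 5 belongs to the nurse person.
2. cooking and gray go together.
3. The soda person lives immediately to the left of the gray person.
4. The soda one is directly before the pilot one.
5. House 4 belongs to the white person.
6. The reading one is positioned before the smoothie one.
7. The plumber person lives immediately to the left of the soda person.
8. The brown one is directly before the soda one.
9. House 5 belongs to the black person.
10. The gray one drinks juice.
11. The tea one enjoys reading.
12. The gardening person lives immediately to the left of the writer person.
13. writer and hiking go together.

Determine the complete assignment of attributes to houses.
Solution:

House | Drink | Hobby | Color | Job
-----------------------------------
  1   | coffee | gardening | brown | plumber
  2   | soda | hiking | orange | writer
  3   | juice | cooking | gray | pilot
  4   | tea | reading | white | chef
  5   | smoothie | painting | black | nurse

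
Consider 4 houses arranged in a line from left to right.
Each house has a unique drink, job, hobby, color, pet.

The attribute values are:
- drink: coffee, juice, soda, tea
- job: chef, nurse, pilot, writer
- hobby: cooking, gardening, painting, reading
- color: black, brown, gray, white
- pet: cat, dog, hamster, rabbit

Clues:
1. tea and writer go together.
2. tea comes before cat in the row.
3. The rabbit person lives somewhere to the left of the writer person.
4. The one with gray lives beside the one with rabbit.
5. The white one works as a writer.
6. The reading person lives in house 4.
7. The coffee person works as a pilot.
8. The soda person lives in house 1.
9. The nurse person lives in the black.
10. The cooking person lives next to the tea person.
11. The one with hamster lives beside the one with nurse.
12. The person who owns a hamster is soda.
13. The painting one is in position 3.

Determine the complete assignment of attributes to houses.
Solution:

House | Drink | Job | Hobby | Color | Pet
-----------------------------------------
  1   | soda | chef | gardening | gray | hamster
  2   | juice | nurse | cooking | black | rabbit
  3   | tea | writer | painting | white | dog
  4   | coffee | pilot | reading | brown | cat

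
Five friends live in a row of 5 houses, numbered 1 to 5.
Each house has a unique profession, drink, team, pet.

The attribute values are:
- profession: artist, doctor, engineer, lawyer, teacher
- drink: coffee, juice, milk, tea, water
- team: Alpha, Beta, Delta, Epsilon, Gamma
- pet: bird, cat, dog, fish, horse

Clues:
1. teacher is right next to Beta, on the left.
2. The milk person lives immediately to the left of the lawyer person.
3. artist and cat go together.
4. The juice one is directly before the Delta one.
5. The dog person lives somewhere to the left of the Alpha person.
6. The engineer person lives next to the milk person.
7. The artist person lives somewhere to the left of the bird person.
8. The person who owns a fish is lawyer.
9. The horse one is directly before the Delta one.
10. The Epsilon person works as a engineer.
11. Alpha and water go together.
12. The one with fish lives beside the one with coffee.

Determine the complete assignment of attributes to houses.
Solution:

House | Profession | Drink | Team | Pet
---------------------------------------
  1   | engineer | juice | Epsilon | horse
  2   | teacher | milk | Delta | dog
  3   | lawyer | tea | Beta | fish
  4   | artist | coffee | Gamma | cat
  5   | doctor | water | Alpha | bird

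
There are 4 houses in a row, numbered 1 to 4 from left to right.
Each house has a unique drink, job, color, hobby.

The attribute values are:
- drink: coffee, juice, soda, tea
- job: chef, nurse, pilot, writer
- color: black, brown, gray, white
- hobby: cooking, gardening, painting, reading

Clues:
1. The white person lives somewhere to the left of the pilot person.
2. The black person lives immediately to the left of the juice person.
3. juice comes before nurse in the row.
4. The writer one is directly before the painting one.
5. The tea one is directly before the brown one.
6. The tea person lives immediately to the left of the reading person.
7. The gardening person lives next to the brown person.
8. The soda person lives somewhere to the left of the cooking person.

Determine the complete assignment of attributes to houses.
Solution:

House | Drink | Job | Color | Hobby
-----------------------------------
  1   | tea | chef | black | gardening
  2   | juice | writer | brown | reading
  3   | soda | nurse | white | painting
  4   | coffee | pilot | gray | cooking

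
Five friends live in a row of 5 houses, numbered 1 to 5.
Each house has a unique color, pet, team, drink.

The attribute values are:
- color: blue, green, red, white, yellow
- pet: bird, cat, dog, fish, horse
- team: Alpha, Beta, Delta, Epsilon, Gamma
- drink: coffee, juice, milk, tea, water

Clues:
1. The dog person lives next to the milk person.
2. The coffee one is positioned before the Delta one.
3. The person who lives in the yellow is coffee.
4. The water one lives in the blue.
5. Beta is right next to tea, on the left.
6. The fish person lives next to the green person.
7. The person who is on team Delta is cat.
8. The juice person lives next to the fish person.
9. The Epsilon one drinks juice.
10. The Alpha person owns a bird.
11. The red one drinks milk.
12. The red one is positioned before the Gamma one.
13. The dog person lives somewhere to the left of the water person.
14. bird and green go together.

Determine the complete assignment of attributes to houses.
Solution:

House | Color | Pet | Team | Drink
----------------------------------
  1   | white | dog | Epsilon | juice
  2   | red | fish | Beta | milk
  3   | green | bird | Alpha | tea
  4   | yellow | horse | Gamma | coffee
  5   | blue | cat | Delta | water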